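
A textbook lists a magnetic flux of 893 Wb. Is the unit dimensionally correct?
Yes

magnetic flux has SI base units: kg * m^2 / (A * s^2)
Wb reduces to the same SI base units, so it is a valid unit for magnetic flux.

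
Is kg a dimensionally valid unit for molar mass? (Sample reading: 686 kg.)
No

molar mass has SI base units: kg / mol
kg does NOT reduce to kg / mol; a valid unit for molar mass would be e.g. kg/mol.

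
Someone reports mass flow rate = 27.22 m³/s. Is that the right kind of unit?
No

mass flow rate has SI base units: kg / s
m³/s does NOT reduce to kg / s; a valid unit for mass flow rate would be e.g. kg/s.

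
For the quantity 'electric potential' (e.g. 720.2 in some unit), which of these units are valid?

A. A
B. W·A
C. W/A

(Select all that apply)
C

electric potential has SI base units: kg * m^2 / (A * s^3)

Checking each option against kg * m^2 / (A * s^3):
  A. A: ✗ does not match
  B. W·A: ✗ does not match
  C. W/A: ✓ matches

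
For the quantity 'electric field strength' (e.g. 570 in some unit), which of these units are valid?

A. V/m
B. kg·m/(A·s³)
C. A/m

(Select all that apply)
A, B

electric field strength has SI base units: kg * m / (A * s^3)

Checking each option against kg * m / (A * s^3):
  A. V/m: ✓ matches
  B. kg·m/(A·s³): ✓ matches
  C. A/m: ✗ does not match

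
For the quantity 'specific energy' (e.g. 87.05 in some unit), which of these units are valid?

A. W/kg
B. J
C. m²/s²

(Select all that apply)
C

specific energy has SI base units: m^2 / s^2

Checking each option against m^2 / s^2:
  A. W/kg: ✗ does not match
  B. J: ✗ does not match
  C. m²/s²: ✓ matches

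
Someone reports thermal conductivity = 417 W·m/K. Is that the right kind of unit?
No

thermal conductivity has SI base units: kg * m / (s^3 * K)
W·m/K does NOT reduce to kg * m / (s^3 * K); a valid unit for thermal conductivity would be e.g. W/(m·K).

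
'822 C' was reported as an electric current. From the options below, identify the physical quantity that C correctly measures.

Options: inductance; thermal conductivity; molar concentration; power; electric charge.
electric charge

electric current should have units dimensionally equivalent to A (e.g. A).
The given unit 'C' reduces to A * s. Of the listed options, that is the dimensionality of electric charge.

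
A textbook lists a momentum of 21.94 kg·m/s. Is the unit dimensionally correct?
Yes

momentum has SI base units: kg * m / s
kg·m/s reduces to the same SI base units, so it is a valid unit for momentum.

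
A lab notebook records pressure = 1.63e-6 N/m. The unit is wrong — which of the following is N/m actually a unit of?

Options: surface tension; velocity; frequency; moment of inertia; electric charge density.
surface tension

pressure should have units dimensionally equivalent to kg / (m * s^2) (e.g. Pa).
The given unit 'N/m' reduces to kg / s^2. Of the listed options, that is the dimensionality of surface tension.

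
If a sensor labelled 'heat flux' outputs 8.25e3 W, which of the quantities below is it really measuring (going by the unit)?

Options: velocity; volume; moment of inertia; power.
power

heat flux should have units dimensionally equivalent to kg / s^3 (e.g. W/m²).
The given unit 'W' reduces to kg * m^2 / s^3. Of the listed options, that is the dimensionality of power.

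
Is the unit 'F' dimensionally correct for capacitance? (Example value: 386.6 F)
Yes

capacitance has SI base units: A^2 * s^4 / (kg * m^2)
F reduces to the same SI base units, so it is a valid unit for capacitance.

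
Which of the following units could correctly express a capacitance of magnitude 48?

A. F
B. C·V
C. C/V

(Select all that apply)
A, C

capacitance has SI base units: A^2 * s^4 / (kg * m^2)

Checking each option against A^2 * s^4 / (kg * m^2):
  A. F: ✓ matches
  B. C·V: ✗ does not match
  C. C/V: ✓ matches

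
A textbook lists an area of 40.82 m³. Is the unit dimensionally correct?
No

area has SI base units: m^2
m³ does NOT reduce to m^2; a valid unit for area would be e.g. m².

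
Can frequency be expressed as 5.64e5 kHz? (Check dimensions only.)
Yes

frequency has SI base units: 1 / s
kHz reduces to the same SI base units, so it is a valid unit for frequency.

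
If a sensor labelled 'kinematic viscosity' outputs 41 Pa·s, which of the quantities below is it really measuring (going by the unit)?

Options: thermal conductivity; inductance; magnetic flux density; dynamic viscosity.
dynamic viscosity

kinematic viscosity should have units dimensionally equivalent to m^2 / s (e.g. m²/s).
The given unit 'Pa·s' reduces to kg / (m * s). Of the listed options, that is the dimensionality of dynamic viscosity.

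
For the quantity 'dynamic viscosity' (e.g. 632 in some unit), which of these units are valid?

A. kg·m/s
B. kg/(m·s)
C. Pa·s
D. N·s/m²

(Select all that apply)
B, C, D

dynamic viscosity has SI base units: kg / (m * s)

Checking each option against kg / (m * s):
  A. kg·m/s: ✗ does not match
  B. kg/(m·s): ✓ matches
  C. Pa·s: ✓ matches
  D. N·s/m²: ✓ matches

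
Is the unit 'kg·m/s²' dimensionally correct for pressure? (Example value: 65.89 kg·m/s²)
No

pressure has SI base units: kg / (m * s^2)
kg·m/s² does NOT reduce to kg / (m * s^2); a valid unit for pressure would be e.g. Pa.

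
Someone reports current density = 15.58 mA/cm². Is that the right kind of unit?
Yes

current density has SI base units: A / m^2
mA/cm² reduces to the same SI base units, so it is a valid unit for current density.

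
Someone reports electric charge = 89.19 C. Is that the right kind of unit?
Yes

electric charge has SI base units: A * s
C reduces to the same SI base units, so it is a valid unit for electric charge.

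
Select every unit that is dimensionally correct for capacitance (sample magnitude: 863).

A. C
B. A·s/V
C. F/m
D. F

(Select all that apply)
B, D

capacitance has SI base units: A^2 * s^4 / (kg * m^2)

Checking each option against A^2 * s^4 / (kg * m^2):
  A. C: ✗ does not match
  B. A·s/V: ✓ matches
  C. F/m: ✗ does not match
  D. F: ✓ matches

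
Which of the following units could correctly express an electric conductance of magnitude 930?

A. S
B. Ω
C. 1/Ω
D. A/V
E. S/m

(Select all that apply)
A, C, D

electric conductance has SI base units: A^2 * s^3 / (kg * m^2)

Checking each option against A^2 * s^3 / (kg * m^2):
  A. S: ✓ matches
  B. Ω: ✗ does not match
  C. 1/Ω: ✓ matches
  D. A/V: ✓ matches
  E. S/m: ✗ does not match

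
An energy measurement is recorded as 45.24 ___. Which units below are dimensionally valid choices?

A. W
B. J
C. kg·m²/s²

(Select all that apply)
B, C

energy has SI base units: kg * m^2 / s^2

Checking each option against kg * m^2 / s^2:
  A. W: ✗ does not match
  B. J: ✓ matches
  C. kg·m²/s²: ✓ matches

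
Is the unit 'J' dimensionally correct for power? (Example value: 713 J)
No

power has SI base units: kg * m^2 / s^3
J does NOT reduce to kg * m^2 / s^3; a valid unit for power would be e.g. W.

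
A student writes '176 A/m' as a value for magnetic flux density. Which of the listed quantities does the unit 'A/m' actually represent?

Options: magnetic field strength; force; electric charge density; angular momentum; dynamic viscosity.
magnetic field strength

magnetic flux density should have units dimensionally equivalent to kg / (A * s^2) (e.g. T).
The given unit 'A/m' reduces to A / m. Of the listed options, that is the dimensionality of magnetic field strength.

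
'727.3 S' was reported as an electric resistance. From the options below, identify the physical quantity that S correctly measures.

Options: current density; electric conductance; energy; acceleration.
electric conductance

electric resistance should have units dimensionally equivalent to kg * m^2 / (A^2 * s^3) (e.g. Ω).
The given unit 'S' reduces to A^2 * s^3 / (kg * m^2). Of the listed options, that is the dimensionality of electric conductance.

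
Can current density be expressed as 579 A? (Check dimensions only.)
No

current density has SI base units: A / m^2
A does NOT reduce to A / m^2; a valid unit for current density would be e.g. A/m².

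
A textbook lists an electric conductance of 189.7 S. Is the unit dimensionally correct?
Yes

electric conductance has SI base units: A^2 * s^3 / (kg * m^2)
S reduces to the same SI base units, so it is a valid unit for electric conductance.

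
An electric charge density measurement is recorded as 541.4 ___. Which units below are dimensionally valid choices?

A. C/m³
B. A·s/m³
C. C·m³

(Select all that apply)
A, B

electric charge density has SI base units: A * s / m^3

Checking each option against A * s / m^3:
  A. C/m³: ✓ matches
  B. A·s/m³: ✓ matches
  C. C·m³: ✗ does not match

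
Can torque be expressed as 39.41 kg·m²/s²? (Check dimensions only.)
Yes

torque has SI base units: kg * m^2 / s^2
kg·m²/s² reduces to the same SI base units, so it is a valid unit for torque.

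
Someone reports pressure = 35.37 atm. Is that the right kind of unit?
Yes

pressure has SI base units: kg / (m * s^2)
atm reduces to the same SI base units, so it is a valid unit for pressure.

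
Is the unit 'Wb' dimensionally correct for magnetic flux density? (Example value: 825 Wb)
No

magnetic flux density has SI base units: kg / (A * s^2)
Wb does NOT reduce to kg / (A * s^2); a valid unit for magnetic flux density would be e.g. T.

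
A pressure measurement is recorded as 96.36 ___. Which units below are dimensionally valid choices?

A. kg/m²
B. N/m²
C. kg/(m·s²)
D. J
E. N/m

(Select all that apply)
B, C

pressure has SI base units: kg / (m * s^2)

Checking each option against kg / (m * s^2):
  A. kg/m²: ✗ does not match
  B. N/m²: ✓ matches
  C. kg/(m·s²): ✓ matches
  D. J: ✗ does not match
  E. N/m: ✗ does not match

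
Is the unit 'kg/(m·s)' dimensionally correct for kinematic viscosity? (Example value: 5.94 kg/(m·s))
No

kinematic viscosity has SI base units: m^2 / s
kg/(m·s) does NOT reduce to m^2 / s; a valid unit for kinematic viscosity would be e.g. m²/s.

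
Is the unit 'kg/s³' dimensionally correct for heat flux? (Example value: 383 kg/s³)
Yes

heat flux has SI base units: kg / s^3
kg/s³ reduces to the same SI base units, so it is a valid unit for heat flux.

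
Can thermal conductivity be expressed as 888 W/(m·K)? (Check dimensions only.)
Yes

thermal conductivity has SI base units: kg * m / (s^3 * K)
W/(m·K) reduces to the same SI base units, so it is a valid unit for thermal conductivity.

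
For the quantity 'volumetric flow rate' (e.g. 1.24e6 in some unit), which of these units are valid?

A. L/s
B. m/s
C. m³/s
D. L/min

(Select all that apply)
A, C, D

volumetric flow rate has SI base units: m^3 / s

Checking each option against m^3 / s:
  A. L/s: ✓ matches
  B. m/s: ✗ does not match
  C. m³/s: ✓ matches
  D. L/min: ✓ matches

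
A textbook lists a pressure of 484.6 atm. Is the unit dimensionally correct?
Yes

pressure has SI base units: kg / (m * s^2)
atm reduces to the same SI base units, so it is a valid unit for pressure.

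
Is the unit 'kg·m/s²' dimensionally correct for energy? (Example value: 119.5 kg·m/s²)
No

energy has SI base units: kg * m^2 / s^2
kg·m/s² does NOT reduce to kg * m^2 / s^2; a valid unit for energy would be e.g. J.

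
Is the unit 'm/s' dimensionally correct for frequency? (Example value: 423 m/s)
No

frequency has SI base units: 1 / s
m/s does NOT reduce to 1 / s; a valid unit for frequency would be e.g. Hz.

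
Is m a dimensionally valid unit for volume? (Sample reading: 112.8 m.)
No

volume has SI base units: m^3
m does NOT reduce to m^3; a valid unit for volume would be e.g. m³.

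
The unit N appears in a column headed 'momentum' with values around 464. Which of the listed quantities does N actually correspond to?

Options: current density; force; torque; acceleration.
force

momentum should have units dimensionally equivalent to kg * m / s (e.g. kg·m/s).
The given unit 'N' reduces to kg * m / s^2. Of the listed options, that is the dimensionality of force.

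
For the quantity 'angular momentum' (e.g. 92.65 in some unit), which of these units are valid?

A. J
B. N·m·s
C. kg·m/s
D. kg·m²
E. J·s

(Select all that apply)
B, E

angular momentum has SI base units: kg * m^2 / s

Checking each option against kg * m^2 / s:
  A. J: ✗ does not match
  B. N·m·s: ✓ matches
  C. kg·m/s: ✗ does not match
  D. kg·m²: ✗ does not match
  E. J·s: ✓ matches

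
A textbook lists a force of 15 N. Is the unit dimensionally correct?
Yes

force has SI base units: kg * m / s^2
N reduces to the same SI base units, so it is a valid unit for force.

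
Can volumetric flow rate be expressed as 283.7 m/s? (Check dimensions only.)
No

volumetric flow rate has SI base units: m^3 / s
m/s does NOT reduce to m^3 / s; a valid unit for volumetric flow rate would be e.g. m³/s.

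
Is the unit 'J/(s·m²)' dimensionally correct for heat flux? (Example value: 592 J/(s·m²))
Yes

heat flux has SI base units: kg / s^3
J/(s·m²) reduces to the same SI base units, so it is a valid unit for heat flux.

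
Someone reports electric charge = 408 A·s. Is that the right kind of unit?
Yes

electric charge has SI base units: A * s
A·s reduces to the same SI base units, so it is a valid unit for electric charge.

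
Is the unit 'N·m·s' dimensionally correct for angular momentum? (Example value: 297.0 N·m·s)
Yes

angular momentum has SI base units: kg * m^2 / s
N·m·s reduces to the same SI base units, so it is a valid unit for angular momentum.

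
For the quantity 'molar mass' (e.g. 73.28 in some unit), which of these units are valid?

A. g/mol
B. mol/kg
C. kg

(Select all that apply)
A

molar mass has SI base units: kg / mol

Checking each option against kg / mol:
  A. g/mol: ✓ matches
  B. mol/kg: ✗ does not match
  C. kg: ✗ does not match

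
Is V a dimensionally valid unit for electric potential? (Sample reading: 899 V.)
Yes

electric potential has SI base units: kg * m^2 / (A * s^3)
V reduces to the same SI base units, so it is a valid unit for electric potential.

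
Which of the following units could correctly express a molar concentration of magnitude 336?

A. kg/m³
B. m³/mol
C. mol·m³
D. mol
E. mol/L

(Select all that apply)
E

molar concentration has SI base units: mol / m^3

Checking each option against mol / m^3:
  A. kg/m³: ✗ does not match
  B. m³/mol: ✗ does not match
  C. mol·m³: ✗ does not match
  D. mol: ✗ does not match
  E. mol/L: ✓ matches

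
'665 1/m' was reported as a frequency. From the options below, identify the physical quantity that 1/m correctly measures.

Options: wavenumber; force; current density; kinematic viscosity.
wavenumber

frequency should have units dimensionally equivalent to 1 / s (e.g. Hz).
The given unit '1/m' reduces to 1 / m. Of the listed options, that is the dimensionality of wavenumber.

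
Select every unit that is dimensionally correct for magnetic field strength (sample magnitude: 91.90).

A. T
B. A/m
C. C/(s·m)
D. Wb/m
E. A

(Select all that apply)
B, C

magnetic field strength has SI base units: A / m

Checking each option against A / m:
  A. T: ✗ does not match
  B. A/m: ✓ matches
  C. C/(s·m): ✓ matches
  D. Wb/m: ✗ does not match
  E. A: ✗ does not match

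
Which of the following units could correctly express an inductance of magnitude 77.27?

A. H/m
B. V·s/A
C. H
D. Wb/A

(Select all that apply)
B, C, D

inductance has SI base units: kg * m^2 / (A^2 * s^2)

Checking each option against kg * m^2 / (A^2 * s^2):
  A. H/m: ✗ does not match
  B. V·s/A: ✓ matches
  C. H: ✓ matches
  D. Wb/A: ✓ matches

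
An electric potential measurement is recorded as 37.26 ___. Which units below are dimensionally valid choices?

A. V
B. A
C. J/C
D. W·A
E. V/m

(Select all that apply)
A, C

electric potential has SI base units: kg * m^2 / (A * s^3)

Checking each option against kg * m^2 / (A * s^3):
  A. V: ✓ matches
  B. A: ✗ does not match
  C. J/C: ✓ matches
  D. W·A: ✗ does not match
  E. V/m: ✗ does not match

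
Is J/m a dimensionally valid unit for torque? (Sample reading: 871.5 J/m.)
No

torque has SI base units: kg * m^2 / s^2
J/m does NOT reduce to kg * m^2 / s^2; a valid unit for torque would be e.g. N·m.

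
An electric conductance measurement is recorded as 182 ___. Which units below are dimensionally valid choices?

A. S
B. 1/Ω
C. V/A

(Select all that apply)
A, B

electric conductance has SI base units: A^2 * s^3 / (kg * m^2)

Checking each option against A^2 * s^3 / (kg * m^2):
  A. S: ✓ matches
  B. 1/Ω: ✓ matches
  C. V/A: ✗ does not match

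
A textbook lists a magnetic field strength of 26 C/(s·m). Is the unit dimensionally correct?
Yes

magnetic field strength has SI base units: A / m
C/(s·m) reduces to the same SI base units, so it is a valid unit for magnetic field strength.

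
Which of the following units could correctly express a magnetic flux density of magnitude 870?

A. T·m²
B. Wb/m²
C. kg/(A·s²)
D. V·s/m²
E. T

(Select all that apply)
B, C, D, E

magnetic flux density has SI base units: kg / (A * s^2)

Checking each option against kg / (A * s^2):
  A. T·m²: ✗ does not match
  B. Wb/m²: ✓ matches
  C. kg/(A·s²): ✓ matches
  D. V·s/m²: ✓ matches
  E. T: ✓ matches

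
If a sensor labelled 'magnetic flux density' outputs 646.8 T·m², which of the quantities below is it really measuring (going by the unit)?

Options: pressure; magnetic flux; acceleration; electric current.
magnetic flux

magnetic flux density should have units dimensionally equivalent to kg / (A * s^2) (e.g. T).
The given unit 'T·m²' reduces to kg * m^2 / (A * s^2). Of the listed options, that is the dimensionality of magnetic flux.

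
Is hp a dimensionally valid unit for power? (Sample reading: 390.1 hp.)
Yes

power has SI base units: kg * m^2 / s^3
hp reduces to the same SI base units, so it is a valid unit for power.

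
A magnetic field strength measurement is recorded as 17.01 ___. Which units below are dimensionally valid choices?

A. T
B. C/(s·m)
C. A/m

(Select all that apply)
B, C

magnetic field strength has SI base units: A / m

Checking each option against A / m:
  A. T: ✗ does not match
  B. C/(s·m): ✓ matches
  C. A/m: ✓ matches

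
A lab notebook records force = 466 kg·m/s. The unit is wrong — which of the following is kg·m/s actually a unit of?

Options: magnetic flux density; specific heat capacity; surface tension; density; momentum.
momentum

force should have units dimensionally equivalent to kg * m / s^2 (e.g. N).
The given unit 'kg·m/s' reduces to kg * m / s. Of the listed options, that is the dimensionality of momentum.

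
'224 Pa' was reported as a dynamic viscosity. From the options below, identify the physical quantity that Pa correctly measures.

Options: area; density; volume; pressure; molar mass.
pressure

dynamic viscosity should have units dimensionally equivalent to kg / (m * s) (e.g. Pa·s).
The given unit 'Pa' reduces to kg / (m * s^2). Of the listed options, that is the dimensionality of pressure.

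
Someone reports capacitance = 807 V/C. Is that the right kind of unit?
No

capacitance has SI base units: A^2 * s^4 / (kg * m^2)
V/C does NOT reduce to A^2 * s^4 / (kg * m^2); a valid unit for capacitance would be e.g. F.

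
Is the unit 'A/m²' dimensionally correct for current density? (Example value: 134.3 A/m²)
Yes

current density has SI base units: A / m^2
A/m² reduces to the same SI base units, so it is a valid unit for current density.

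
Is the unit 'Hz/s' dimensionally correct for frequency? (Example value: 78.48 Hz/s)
No

frequency has SI base units: 1 / s
Hz/s does NOT reduce to 1 / s; a valid unit for frequency would be e.g. Hz.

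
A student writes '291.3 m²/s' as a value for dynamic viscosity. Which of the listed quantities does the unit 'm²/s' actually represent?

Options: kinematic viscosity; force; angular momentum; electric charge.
kinematic viscosity

dynamic viscosity should have units dimensionally equivalent to kg / (m * s) (e.g. Pa·s).
The given unit 'm²/s' reduces to m^2 / s. Of the listed options, that is the dimensionality of kinematic viscosity.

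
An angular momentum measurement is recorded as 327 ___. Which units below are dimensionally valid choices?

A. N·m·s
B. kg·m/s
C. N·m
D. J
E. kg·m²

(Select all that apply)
A

angular momentum has SI base units: kg * m^2 / s

Checking each option against kg * m^2 / s:
  A. N·m·s: ✓ matches
  B. kg·m/s: ✗ does not match
  C. N·m: ✗ does not match
  D. J: ✗ does not match
  E. kg·m²: ✗ does not match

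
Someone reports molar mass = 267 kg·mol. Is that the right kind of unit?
No

molar mass has SI base units: kg / mol
kg·mol does NOT reduce to kg / mol; a valid unit for molar mass would be e.g. kg/mol.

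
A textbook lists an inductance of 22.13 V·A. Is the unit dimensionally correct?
No

inductance has SI base units: kg * m^2 / (A^2 * s^2)
V·A does NOT reduce to kg * m^2 / (A^2 * s^2); a valid unit for inductance would be e.g. H.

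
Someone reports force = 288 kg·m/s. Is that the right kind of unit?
No

force has SI base units: kg * m / s^2
kg·m/s does NOT reduce to kg * m / s^2; a valid unit for force would be e.g. N.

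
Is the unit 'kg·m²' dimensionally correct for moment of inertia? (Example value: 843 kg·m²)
Yes

moment of inertia has SI base units: kg * m^2
kg·m² reduces to the same SI base units, so it is a valid unit for moment of inertia.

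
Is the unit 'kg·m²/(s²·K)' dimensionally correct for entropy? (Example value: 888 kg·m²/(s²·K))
Yes

entropy has SI base units: kg * m^2 / (s^2 * K)
kg·m²/(s²·K) reduces to the same SI base units, so it is a valid unit for entropy.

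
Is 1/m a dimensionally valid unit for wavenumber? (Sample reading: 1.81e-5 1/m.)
Yes

wavenumber has SI base units: 1 / m
1/m reduces to the same SI base units, so it is a valid unit for wavenumber.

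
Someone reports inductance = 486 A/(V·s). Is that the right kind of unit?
No

inductance has SI base units: kg * m^2 / (A^2 * s^2)
A/(V·s) does NOT reduce to kg * m^2 / (A^2 * s^2); a valid unit for inductance would be e.g. H.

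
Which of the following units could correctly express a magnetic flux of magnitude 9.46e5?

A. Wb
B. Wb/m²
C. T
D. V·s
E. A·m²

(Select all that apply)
A, D

magnetic flux has SI base units: kg * m^2 / (A * s^2)

Checking each option against kg * m^2 / (A * s^2):
  A. Wb: ✓ matches
  B. Wb/m²: ✗ does not match
  C. T: ✗ does not match
  D. V·s: ✓ matches
  E. A·m²: ✗ does not match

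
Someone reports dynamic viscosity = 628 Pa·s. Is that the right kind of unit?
Yes

dynamic viscosity has SI base units: kg / (m * s)
Pa·s reduces to the same SI base units, so it is a valid unit for dynamic viscosity.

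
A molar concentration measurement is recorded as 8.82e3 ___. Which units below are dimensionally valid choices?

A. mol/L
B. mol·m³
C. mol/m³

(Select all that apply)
A, C

molar concentration has SI base units: mol / m^3

Checking each option against mol / m^3:
  A. mol/L: ✓ matches
  B. mol·m³: ✗ does not match
  C. mol/m³: ✓ matches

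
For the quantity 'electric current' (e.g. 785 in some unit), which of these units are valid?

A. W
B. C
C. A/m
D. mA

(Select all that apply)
D

electric current has SI base units: A

Checking each option against A:
  A. W: ✗ does not match
  B. C: ✗ does not match
  C. A/m: ✗ does not match
  D. mA: ✓ matches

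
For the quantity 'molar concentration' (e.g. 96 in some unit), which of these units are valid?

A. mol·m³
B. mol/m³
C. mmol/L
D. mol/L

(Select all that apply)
B, C, D

molar concentration has SI base units: mol / m^3

Checking each option against mol / m^3:
  A. mol·m³: ✗ does not match
  B. mol/m³: ✓ matches
  C. mmol/L: ✓ matches
  D. mol/L: ✓ matches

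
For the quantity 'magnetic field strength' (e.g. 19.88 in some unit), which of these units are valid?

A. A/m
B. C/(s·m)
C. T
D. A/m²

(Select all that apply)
A, B

magnetic field strength has SI base units: A / m

Checking each option against A / m:
  A. A/m: ✓ matches
  B. C/(s·m): ✓ matches
  C. T: ✗ does not match
  D. A/m²: ✗ does not match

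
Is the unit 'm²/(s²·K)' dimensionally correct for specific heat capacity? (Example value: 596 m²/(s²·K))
Yes

specific heat capacity has SI base units: m^2 / (s^2 * K)
m²/(s²·K) reduces to the same SI base units, so it is a valid unit for specific heat capacity.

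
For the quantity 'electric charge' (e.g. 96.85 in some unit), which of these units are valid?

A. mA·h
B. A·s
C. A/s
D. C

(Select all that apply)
A, B, D

electric charge has SI base units: A * s

Checking each option against A * s:
  A. mA·h: ✓ matches
  B. A·s: ✓ matches
  C. A/s: ✗ does not match
  D. C: ✓ matches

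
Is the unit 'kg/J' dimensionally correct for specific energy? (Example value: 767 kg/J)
No

specific energy has SI base units: m^2 / s^2
kg/J does NOT reduce to m^2 / s^2; a valid unit for specific energy would be e.g. J/kg.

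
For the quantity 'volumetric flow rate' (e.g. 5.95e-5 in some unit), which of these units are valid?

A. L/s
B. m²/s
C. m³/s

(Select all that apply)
A, C

volumetric flow rate has SI base units: m^3 / s

Checking each option against m^3 / s:
  A. L/s: ✓ matches
  B. m²/s: ✗ does not match
  C. m³/s: ✓ matches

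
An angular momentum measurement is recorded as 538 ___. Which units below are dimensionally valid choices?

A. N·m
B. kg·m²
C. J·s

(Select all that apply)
C

angular momentum has SI base units: kg * m^2 / s

Checking each option against kg * m^2 / s:
  A. N·m: ✗ does not match
  B. kg·m²: ✗ does not match
  C. J·s: ✓ matches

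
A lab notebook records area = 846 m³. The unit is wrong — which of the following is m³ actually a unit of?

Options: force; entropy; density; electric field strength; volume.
volume

area should have units dimensionally equivalent to m^2 (e.g. m²).
The given unit 'm³' reduces to m^3. Of the listed options, that is the dimensionality of volume.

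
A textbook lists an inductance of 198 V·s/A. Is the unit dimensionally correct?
Yes

inductance has SI base units: kg * m^2 / (A^2 * s^2)
V·s/A reduces to the same SI base units, so it is a valid unit for inductance.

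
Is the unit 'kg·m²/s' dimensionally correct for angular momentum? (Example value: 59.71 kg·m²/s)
Yes

angular momentum has SI base units: kg * m^2 / s
kg·m²/s reduces to the same SI base units, so it is a valid unit for angular momentum.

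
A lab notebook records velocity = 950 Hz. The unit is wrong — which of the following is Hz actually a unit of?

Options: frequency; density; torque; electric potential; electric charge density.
frequency

velocity should have units dimensionally equivalent to m / s (e.g. m/s).
The given unit 'Hz' reduces to 1 / s. Of the listed options, that is the dimensionality of frequency.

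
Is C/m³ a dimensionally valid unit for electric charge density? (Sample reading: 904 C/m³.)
Yes

electric charge density has SI base units: A * s / m^3
C/m³ reduces to the same SI base units, so it is a valid unit for electric charge density.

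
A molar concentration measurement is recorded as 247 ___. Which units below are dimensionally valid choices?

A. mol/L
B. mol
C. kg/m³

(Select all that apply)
A

molar concentration has SI base units: mol / m^3

Checking each option against mol / m^3:
  A. mol/L: ✓ matches
  B. mol: ✗ does not match
  C. kg/m³: ✗ does not match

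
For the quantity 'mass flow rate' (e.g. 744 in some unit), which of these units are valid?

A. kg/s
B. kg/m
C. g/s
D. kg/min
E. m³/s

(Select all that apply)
A, C, D

mass flow rate has SI base units: kg / s

Checking each option against kg / s:
  A. kg/s: ✓ matches
  B. kg/m: ✗ does not match
  C. g/s: ✓ matches
  D. kg/min: ✓ matches
  E. m³/s: ✗ does not match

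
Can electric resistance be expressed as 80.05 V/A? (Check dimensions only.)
Yes

electric resistance has SI base units: kg * m^2 / (A^2 * s^3)
V/A reduces to the same SI base units, so it is a valid unit for electric resistance.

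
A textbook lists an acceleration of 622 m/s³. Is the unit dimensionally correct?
No

acceleration has SI base units: m / s^2
m/s³ does NOT reduce to m / s^2; a valid unit for acceleration would be e.g. m/s².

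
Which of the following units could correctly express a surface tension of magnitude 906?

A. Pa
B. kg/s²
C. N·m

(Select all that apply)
B

surface tension has SI base units: kg / s^2

Checking each option against kg / s^2:
  A. Pa: ✗ does not match
  B. kg/s²: ✓ matches
  C. N·m: ✗ does not match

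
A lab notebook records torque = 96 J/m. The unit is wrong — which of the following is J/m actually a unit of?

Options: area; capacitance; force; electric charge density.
force

torque should have units dimensionally equivalent to kg * m^2 / s^2 (e.g. N·m).
The given unit 'J/m' reduces to kg * m / s^2. Of the listed options, that is the dimensionality of force.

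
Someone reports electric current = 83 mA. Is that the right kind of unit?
Yes

electric current has SI base units: A
mA reduces to the same SI base units, so it is a valid unit for electric current.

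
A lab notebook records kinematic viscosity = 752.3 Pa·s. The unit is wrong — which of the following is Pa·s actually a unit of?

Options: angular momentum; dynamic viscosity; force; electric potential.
dynamic viscosity

kinematic viscosity should have units dimensionally equivalent to m^2 / s (e.g. m²/s).
The given unit 'Pa·s' reduces to kg / (m * s). Of the listed options, that is the dimensionality of dynamic viscosity.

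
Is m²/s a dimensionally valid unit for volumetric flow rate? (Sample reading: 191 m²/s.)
No

volumetric flow rate has SI base units: m^3 / s
m²/s does NOT reduce to m^3 / s; a valid unit for volumetric flow rate would be e.g. m³/s.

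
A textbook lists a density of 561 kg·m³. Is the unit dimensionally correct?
No

density has SI base units: kg / m^3
kg·m³ does NOT reduce to kg / m^3; a valid unit for density would be e.g. kg/m³.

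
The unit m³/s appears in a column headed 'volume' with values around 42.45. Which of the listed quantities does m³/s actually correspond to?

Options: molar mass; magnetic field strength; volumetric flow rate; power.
volumetric flow rate

volume should have units dimensionally equivalent to m^3 (e.g. m³).
The given unit 'm³/s' reduces to m^3 / s. Of the listed options, that is the dimensionality of volumetric flow rate.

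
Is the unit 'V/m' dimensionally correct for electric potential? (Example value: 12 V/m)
No

electric potential has SI base units: kg * m^2 / (A * s^3)
V/m does NOT reduce to kg * m^2 / (A * s^3); a valid unit for electric potential would be e.g. V.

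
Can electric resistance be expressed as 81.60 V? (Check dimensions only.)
No

electric resistance has SI base units: kg * m^2 / (A^2 * s^3)
V does NOT reduce to kg * m^2 / (A^2 * s^3); a valid unit for electric resistance would be e.g. Ω.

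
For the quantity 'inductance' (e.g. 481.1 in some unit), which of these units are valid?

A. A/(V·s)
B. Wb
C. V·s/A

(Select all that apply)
C

inductance has SI base units: kg * m^2 / (A^2 * s^2)

Checking each option against kg * m^2 / (A^2 * s^2):
  A. A/(V·s): ✗ does not match
  B. Wb: ✗ does not match
  C. V·s/A: ✓ matches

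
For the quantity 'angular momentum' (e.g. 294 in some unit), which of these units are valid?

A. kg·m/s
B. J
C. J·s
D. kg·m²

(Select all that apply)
C

angular momentum has SI base units: kg * m^2 / s

Checking each option against kg * m^2 / s:
  A. kg·m/s: ✗ does not match
  B. J: ✗ does not match
  C. J·s: ✓ matches
  D. kg·m²: ✗ does not match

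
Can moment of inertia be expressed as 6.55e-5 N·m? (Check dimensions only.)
No

moment of inertia has SI base units: kg * m^2
N·m does NOT reduce to kg * m^2; a valid unit for moment of inertia would be e.g. kg·m².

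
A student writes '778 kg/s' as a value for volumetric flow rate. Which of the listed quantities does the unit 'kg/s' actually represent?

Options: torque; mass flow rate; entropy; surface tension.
mass flow rate

volumetric flow rate should have units dimensionally equivalent to m^3 / s (e.g. m³/s).
The given unit 'kg/s' reduces to kg / s. Of the listed options, that is the dimensionality of mass flow rate.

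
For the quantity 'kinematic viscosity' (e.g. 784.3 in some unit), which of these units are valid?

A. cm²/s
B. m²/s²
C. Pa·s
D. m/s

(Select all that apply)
A

kinematic viscosity has SI base units: m^2 / s

Checking each option against m^2 / s:
  A. cm²/s: ✓ matches
  B. m²/s²: ✗ does not match
  C. Pa·s: ✗ does not match
  D. m/s: ✗ does not match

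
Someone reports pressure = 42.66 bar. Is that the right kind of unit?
Yes

pressure has SI base units: kg / (m * s^2)
bar reduces to the same SI base units, so it is a valid unit for pressure.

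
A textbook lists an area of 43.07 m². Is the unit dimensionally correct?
Yes

area has SI base units: m^2
m² reduces to the same SI base units, so it is a valid unit for area.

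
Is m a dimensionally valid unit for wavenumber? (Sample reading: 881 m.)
No

wavenumber has SI base units: 1 / m
m does NOT reduce to 1 / m; a valid unit for wavenumber would be e.g. 1/m.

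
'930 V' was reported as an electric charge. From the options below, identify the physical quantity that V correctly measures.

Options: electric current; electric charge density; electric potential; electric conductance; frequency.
electric potential

electric charge should have units dimensionally equivalent to A * s (e.g. C).
The given unit 'V' reduces to kg * m^2 / (A * s^3). Of the listed options, that is the dimensionality of electric potential.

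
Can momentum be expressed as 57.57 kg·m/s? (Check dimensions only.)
Yes

momentum has SI base units: kg * m / s
kg·m/s reduces to the same SI base units, so it is a valid unit for momentum.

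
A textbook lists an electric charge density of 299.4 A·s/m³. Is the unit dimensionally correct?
Yes

electric charge density has SI base units: A * s / m^3
A·s/m³ reduces to the same SI base units, so it is a valid unit for electric charge density.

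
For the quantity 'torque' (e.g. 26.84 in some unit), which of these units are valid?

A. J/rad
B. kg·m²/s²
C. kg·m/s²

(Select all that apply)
A, B

torque has SI base units: kg * m^2 / s^2

Checking each option against kg * m^2 / s^2:
  A. J/rad: ✓ matches
  B. kg·m²/s²: ✓ matches
  C. kg·m/s²: ✗ does not match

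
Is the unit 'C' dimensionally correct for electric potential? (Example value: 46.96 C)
No

electric potential has SI base units: kg * m^2 / (A * s^3)
C does NOT reduce to kg * m^2 / (A * s^3); a valid unit for electric potential would be e.g. V.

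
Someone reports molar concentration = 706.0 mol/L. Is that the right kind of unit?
Yes

molar concentration has SI base units: mol / m^3
mol/L reduces to the same SI base units, so it is a valid unit for molar concentration.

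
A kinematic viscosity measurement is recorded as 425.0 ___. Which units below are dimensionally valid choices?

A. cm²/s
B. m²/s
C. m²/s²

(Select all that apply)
A, B

kinematic viscosity has SI base units: m^2 / s

Checking each option against m^2 / s:
  A. cm²/s: ✓ matches
  B. m²/s: ✓ matches
  C. m²/s²: ✗ does not match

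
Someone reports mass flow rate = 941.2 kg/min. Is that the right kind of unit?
Yes

mass flow rate has SI base units: kg / s
kg/min reduces to the same SI base units, so it is a valid unit for mass flow rate.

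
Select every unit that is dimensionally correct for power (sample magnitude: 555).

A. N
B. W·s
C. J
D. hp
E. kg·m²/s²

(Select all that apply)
D

power has SI base units: kg * m^2 / s^3

Checking each option against kg * m^2 / s^3:
  A. N: ✗ does not match
  B. W·s: ✗ does not match
  C. J: ✗ does not match
  D. hp: ✓ matches
  E. kg·m²/s²: ✗ does not match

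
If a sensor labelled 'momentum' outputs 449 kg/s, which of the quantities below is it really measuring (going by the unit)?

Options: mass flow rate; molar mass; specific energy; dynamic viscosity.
mass flow rate

momentum should have units dimensionally equivalent to kg * m / s (e.g. kg·m/s).
The given unit 'kg/s' reduces to kg / s. Of the listed options, that is the dimensionality of mass flow rate.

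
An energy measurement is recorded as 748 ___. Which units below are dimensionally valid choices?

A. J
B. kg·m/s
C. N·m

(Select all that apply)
A, C

energy has SI base units: kg * m^2 / s^2

Checking each option against kg * m^2 / s^2:
  A. J: ✓ matches
  B. kg·m/s: ✗ does not match
  C. N·m: ✓ matches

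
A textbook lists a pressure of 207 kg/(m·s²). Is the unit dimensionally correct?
Yes

pressure has SI base units: kg / (m * s^2)
kg/(m·s²) reduces to the same SI base units, so it is a valid unit for pressure.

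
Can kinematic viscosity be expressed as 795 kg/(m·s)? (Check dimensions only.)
No

kinematic viscosity has SI base units: m^2 / s
kg/(m·s) does NOT reduce to m^2 / s; a valid unit for kinematic viscosity would be e.g. m²/s.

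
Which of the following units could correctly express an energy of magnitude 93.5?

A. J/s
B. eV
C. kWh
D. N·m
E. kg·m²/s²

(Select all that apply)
B, C, D, E

energy has SI base units: kg * m^2 / s^2

Checking each option against kg * m^2 / s^2:
  A. J/s: ✗ does not match
  B. eV: ✓ matches
  C. kWh: ✓ matches
  D. N·m: ✓ matches
  E. kg·m²/s²: ✓ matches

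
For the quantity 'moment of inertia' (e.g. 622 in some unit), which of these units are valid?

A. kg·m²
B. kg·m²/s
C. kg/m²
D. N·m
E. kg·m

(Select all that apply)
A

moment of inertia has SI base units: kg * m^2

Checking each option against kg * m^2:
  A. kg·m²: ✓ matches
  B. kg·m²/s: ✗ does not match
  C. kg/m²: ✗ does not match
  D. N·m: ✗ does not match
  E. kg·m: ✗ does not match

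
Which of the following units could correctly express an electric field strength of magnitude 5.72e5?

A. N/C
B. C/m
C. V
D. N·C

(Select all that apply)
A

electric field strength has SI base units: kg * m / (A * s^3)

Checking each option against kg * m / (A * s^3):
  A. N/C: ✓ matches
  B. C/m: ✗ does not match
  C. V: ✗ does not match
  D. N·C: ✗ does not match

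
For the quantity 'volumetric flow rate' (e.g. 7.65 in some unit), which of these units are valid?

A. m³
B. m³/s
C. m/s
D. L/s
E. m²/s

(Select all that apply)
B, D

volumetric flow rate has SI base units: m^3 / s

Checking each option against m^3 / s:
  A. m³: ✗ does not match
  B. m³/s: ✓ matches
  C. m/s: ✗ does not match
  D. L/s: ✓ matches
  E. m²/s: ✗ does not match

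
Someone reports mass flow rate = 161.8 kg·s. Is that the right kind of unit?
No

mass flow rate has SI base units: kg / s
kg·s does NOT reduce to kg / s; a valid unit for mass flow rate would be e.g. kg/s.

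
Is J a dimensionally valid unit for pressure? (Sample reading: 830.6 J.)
No

pressure has SI base units: kg / (m * s^2)
J does NOT reduce to kg / (m * s^2); a valid unit for pressure would be e.g. Pa.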